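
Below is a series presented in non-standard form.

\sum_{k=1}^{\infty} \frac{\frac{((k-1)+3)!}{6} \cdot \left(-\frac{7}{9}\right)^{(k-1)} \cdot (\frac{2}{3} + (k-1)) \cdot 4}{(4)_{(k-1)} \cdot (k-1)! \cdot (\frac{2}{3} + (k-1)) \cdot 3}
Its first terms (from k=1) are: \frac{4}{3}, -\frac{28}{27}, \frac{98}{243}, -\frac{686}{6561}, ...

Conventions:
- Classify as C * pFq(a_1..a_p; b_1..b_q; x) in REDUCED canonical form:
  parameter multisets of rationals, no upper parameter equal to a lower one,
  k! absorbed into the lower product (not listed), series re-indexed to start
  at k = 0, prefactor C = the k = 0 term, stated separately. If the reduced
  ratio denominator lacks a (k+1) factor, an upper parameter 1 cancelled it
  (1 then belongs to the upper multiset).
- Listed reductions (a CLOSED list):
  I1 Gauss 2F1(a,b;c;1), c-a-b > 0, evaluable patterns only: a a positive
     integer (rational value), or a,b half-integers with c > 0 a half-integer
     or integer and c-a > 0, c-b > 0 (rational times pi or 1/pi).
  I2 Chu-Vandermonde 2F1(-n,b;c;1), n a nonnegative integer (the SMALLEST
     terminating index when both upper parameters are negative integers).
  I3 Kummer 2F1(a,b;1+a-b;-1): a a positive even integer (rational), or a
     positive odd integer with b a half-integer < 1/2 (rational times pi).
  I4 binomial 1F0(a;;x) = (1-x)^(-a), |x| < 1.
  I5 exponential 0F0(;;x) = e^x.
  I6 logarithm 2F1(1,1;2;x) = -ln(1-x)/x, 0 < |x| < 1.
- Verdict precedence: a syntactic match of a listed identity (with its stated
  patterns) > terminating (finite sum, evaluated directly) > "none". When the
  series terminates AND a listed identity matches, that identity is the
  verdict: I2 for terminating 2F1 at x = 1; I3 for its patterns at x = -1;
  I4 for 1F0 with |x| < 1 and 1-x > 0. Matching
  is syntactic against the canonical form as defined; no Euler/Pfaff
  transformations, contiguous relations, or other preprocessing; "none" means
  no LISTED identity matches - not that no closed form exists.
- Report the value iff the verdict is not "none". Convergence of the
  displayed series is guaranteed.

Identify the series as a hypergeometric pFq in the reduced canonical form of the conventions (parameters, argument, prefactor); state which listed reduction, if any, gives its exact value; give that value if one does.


The series (x = -\frac{7}{9}) is 0F0: upper {-}, lower {-}, prefactor \frac{4}{3}. Verdict at x = -\frac{7}{9}: exponential (I5) matches (the 0F0 exponential series at x = -\frac{7}{9}). Value: \frac{4}{3} \cdot e^{-\frac{7}{9}}.

Key step: from the first term \frac{4}{3}: the parameter 4 appears in both the upper and lower lists and cancels (alongside the other common factor).
Step ratio: r(k) = -\frac{7}{9} * 1 / [(k+1)] - rational in k, leading ratio -\frac{7}{9}; with t_0 = \frac{4}{3}, classification follows.


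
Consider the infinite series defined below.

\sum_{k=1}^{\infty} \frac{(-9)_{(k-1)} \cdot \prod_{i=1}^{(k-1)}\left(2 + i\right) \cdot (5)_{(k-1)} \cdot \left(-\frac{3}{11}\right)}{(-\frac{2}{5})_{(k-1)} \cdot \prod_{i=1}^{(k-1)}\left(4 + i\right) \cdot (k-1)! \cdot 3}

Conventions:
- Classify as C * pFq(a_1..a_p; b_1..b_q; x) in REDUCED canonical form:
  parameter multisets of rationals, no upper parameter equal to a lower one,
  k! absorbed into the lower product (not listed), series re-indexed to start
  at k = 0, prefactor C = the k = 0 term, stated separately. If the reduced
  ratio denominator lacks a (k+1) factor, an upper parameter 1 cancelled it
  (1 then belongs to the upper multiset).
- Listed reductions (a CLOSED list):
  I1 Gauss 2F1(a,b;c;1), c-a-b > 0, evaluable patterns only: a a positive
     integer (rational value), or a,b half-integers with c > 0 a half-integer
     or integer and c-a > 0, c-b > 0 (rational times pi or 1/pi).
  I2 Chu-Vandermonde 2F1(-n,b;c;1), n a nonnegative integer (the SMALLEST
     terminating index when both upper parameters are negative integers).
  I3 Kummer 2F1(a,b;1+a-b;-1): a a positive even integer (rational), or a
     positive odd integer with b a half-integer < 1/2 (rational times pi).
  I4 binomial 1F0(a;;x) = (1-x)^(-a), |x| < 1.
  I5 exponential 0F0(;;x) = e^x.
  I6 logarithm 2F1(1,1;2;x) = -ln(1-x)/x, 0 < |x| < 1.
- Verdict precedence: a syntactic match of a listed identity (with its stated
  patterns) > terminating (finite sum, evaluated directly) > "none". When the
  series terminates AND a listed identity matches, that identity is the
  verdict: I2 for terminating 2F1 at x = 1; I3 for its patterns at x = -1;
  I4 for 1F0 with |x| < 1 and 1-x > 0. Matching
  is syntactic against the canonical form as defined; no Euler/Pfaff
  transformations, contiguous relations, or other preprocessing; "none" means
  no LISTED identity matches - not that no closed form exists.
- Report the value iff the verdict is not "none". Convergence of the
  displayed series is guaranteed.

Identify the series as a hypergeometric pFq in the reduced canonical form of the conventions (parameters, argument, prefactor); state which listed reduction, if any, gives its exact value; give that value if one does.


This is -\frac{1}{11} * 2F1(-9, 3; -\frac{2}{5}; 1) in reduced canonical form. Verdict: Vandermonde's identity (I2) matches (terminating 2F1 at x = 1 with n = 9, b = 3, c = -\frac{2}{5}). Value: \frac{17}{4598}.

First insight: from the first term -\frac{1}{11}: the lower running product (prefactor -1/11) is a rising factorial.
Adjacent-term ratio: r(k) = 1 * (k-9) (k+3) / [(k-\frac{2}{5}) (k+1)] - rational in k. x = 1; t_0 = -\frac{1}{11}; negate the roots.


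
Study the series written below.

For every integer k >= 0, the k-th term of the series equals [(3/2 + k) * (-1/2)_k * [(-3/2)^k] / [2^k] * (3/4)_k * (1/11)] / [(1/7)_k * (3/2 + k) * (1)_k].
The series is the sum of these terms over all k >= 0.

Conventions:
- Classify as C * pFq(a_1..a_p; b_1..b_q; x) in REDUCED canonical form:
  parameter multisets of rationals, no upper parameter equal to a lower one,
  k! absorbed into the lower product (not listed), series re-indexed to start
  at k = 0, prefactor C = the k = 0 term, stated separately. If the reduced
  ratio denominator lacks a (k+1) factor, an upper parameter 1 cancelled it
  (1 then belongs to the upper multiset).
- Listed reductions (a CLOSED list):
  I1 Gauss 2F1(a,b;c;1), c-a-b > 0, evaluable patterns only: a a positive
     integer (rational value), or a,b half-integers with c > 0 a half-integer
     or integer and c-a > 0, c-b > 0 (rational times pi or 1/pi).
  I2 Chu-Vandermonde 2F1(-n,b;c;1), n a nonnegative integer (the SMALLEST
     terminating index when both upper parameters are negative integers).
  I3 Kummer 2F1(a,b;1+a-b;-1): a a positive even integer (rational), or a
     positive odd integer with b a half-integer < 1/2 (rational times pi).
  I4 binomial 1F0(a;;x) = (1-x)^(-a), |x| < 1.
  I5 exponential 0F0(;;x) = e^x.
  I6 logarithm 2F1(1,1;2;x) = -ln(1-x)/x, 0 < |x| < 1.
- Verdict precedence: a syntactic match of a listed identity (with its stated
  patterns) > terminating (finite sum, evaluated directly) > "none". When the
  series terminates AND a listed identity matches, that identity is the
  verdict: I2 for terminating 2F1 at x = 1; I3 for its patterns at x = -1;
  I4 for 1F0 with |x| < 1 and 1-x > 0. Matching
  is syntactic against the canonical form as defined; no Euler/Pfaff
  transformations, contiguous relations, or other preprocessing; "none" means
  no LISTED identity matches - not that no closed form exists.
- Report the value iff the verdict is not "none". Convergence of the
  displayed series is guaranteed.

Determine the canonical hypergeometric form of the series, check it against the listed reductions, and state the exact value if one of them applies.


x = -3/4 here; the reduced form reads 2F1, upper {-1/2, 3/4}, lower {1/7}, C = 1/11. Verdict: no listed reduction: x = -3/4 and upper {-1/2, 3/4} fail every I1-I6 pattern.

Key observation: with t_0 = 1/11, the two k-th powers (prefactor 1/11) combine into one argument.
Ratio: r(k) = (-3/4) * (k-1/2) (k+3/4) / [(k+1/7) (k+1)] - rational in k, leading ratio (-3/4); with t_0 = 1/11, classification follows.


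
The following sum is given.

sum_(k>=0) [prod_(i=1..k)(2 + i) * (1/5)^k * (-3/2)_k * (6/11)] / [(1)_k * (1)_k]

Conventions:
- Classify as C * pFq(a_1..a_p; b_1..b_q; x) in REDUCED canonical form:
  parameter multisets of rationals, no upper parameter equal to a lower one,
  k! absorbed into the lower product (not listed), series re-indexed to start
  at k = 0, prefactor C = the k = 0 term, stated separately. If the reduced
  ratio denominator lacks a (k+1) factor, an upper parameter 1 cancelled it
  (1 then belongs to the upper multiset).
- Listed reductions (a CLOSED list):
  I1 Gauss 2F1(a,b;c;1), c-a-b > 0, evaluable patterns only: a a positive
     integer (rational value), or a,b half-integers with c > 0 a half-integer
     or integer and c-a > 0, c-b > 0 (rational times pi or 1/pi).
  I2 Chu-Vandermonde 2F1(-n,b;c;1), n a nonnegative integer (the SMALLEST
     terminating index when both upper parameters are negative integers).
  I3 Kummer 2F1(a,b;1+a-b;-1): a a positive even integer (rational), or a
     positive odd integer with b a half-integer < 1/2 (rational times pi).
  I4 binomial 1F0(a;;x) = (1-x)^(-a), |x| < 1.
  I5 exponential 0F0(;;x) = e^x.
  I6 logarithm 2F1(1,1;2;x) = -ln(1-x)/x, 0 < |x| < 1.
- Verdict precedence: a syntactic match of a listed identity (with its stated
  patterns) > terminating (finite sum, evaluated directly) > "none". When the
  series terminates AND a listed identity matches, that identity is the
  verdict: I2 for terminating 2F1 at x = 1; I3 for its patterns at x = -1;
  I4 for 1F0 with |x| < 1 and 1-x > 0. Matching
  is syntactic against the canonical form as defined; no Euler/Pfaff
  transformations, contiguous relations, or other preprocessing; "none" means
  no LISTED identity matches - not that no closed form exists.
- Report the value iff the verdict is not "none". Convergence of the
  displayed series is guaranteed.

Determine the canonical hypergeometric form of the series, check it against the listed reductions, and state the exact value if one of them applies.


Classification (C = 6/11): 2F1 with upper {-3/2, 3}, lower {1}, argument x = 1/5. Verdict: no listed reduction: x = 1/5 and upper {-3/2, 3} fail every I1-I6 pattern.

First insight: x = (1/5) and the running product (C = 6/11, x = 1/5) telescopes to a rising factorial.
Step ratio: r(k) = (1/5) * (k-3/2) (k+3) / [(k+1) (k+1)] - poly over poly, x = (1/5) from leading terms; C = 6/11 at k = 0.


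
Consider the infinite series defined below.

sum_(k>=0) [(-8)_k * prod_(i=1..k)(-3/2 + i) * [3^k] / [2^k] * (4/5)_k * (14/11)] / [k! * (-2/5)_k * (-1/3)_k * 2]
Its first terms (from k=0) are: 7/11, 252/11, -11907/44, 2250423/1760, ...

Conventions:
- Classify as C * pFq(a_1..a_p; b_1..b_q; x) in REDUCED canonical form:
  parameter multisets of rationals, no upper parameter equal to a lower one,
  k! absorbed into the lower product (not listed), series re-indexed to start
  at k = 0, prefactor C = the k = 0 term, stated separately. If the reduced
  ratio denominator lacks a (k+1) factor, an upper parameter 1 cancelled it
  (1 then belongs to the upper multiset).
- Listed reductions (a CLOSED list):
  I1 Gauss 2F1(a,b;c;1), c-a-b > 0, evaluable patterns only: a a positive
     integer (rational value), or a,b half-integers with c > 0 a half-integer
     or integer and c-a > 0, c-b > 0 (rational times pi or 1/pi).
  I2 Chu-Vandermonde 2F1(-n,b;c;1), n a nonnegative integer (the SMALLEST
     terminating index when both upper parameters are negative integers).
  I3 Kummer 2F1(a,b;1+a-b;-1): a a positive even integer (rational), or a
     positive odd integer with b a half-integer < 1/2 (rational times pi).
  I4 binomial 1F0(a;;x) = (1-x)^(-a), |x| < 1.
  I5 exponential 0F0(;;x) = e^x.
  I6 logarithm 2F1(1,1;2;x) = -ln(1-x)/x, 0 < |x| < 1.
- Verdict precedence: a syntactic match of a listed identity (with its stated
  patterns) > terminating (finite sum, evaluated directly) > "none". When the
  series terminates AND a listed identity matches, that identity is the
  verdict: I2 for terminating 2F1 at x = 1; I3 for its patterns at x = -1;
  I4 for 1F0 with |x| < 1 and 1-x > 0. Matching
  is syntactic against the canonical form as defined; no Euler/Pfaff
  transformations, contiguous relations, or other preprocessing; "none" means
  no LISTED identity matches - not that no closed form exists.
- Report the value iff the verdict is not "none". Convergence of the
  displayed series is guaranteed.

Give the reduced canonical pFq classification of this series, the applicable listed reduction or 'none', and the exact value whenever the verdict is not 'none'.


At argument 3/2: a 3F2 with upper {-8, -1/2, 4/5}, lower {-2/5, -1/3}, scaled by C = 7/11. Verdict: terminating - upper parameter -8 makes this a finite sum (last index 8), evaluated exactly. Hence: 408356827837/1517457244160.

Key step: x = (3/2) and the two geometric factors (prefactor 7/11) combine into one argument.
Adjacent-term ratio: r(k) = (3/2) * (k-8) (k-1/2) (k+4/5) / [(k-2/5) (k-1/3) (k+1)] - rational; roots negated = parameters, x = (3/2), C = 7/11.


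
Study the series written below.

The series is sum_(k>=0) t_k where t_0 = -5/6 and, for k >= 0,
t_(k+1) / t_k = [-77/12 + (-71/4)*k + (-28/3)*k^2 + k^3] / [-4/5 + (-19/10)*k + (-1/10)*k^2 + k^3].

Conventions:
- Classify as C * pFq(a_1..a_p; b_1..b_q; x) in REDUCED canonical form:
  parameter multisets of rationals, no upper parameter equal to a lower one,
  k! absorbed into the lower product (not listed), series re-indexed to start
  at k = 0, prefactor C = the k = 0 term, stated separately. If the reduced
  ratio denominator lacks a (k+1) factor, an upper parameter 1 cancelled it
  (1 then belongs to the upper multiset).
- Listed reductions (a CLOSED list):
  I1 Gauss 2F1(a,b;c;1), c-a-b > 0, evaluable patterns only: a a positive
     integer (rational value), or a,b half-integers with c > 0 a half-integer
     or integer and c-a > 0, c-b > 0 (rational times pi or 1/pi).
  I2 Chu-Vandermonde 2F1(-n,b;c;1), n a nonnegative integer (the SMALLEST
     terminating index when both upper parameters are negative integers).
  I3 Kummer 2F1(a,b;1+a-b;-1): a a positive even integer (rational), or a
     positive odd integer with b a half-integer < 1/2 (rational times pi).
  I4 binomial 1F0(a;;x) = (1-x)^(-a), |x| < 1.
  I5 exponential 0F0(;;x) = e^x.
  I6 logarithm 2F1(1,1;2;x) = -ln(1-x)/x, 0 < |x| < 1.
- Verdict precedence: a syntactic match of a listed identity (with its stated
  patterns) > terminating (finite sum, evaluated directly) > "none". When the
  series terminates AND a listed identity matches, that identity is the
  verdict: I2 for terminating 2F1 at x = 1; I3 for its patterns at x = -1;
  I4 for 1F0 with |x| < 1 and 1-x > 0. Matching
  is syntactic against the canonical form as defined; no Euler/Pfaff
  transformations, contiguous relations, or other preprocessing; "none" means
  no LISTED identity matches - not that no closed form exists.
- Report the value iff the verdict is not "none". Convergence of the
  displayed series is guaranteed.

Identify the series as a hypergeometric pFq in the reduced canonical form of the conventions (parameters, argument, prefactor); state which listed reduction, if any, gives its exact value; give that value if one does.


Key step: t_0 = -5/6 here, and the expanded ratio factors over Q; prefactor -5/6, roots give parameters.
Step ratio: r(k) = 1 * (k-11) (k+7/6) / [(k-8/5) (k+1)] - rational in k. x = 1; t_0 = -5/6; negate the roots.

With C = -5/6: the canonical form is 2F1(-11, 7/6; -8/5; 1). Verdict: this is the Chu-Vandermonde identity I2 (terminating 2F1 at x = 1 with n = 11, b = 7/6, c = -8/5). Hence: 2032185772451035/12999674453557248.


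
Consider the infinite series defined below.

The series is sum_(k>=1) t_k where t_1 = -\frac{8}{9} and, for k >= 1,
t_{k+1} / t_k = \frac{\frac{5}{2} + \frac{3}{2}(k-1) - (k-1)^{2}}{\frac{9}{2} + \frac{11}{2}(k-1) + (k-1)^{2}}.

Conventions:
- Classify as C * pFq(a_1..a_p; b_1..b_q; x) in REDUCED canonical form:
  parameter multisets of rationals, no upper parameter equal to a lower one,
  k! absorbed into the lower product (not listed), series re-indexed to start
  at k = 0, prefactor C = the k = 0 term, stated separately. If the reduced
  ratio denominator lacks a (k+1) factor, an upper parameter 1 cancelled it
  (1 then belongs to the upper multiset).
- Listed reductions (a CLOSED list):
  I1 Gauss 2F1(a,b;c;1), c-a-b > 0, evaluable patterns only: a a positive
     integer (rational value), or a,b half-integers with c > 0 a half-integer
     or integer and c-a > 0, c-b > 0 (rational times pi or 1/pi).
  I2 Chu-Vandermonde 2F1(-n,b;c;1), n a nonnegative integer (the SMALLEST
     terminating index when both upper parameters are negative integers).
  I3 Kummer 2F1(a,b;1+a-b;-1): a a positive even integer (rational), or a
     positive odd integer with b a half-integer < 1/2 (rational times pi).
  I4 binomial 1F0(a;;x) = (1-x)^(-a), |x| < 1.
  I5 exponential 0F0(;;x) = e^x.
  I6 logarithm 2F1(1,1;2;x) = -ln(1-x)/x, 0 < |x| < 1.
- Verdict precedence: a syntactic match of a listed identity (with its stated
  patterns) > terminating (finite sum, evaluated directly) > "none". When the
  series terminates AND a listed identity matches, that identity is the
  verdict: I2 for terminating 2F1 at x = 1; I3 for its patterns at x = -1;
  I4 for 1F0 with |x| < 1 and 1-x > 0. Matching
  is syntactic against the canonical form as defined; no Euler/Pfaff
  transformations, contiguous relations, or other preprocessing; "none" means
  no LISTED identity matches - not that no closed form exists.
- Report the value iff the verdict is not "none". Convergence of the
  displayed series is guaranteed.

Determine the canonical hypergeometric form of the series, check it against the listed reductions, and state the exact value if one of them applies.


The tell: t_0 being -\frac{8}{9}, the expanded ratio factors over Q; prefactor -8/9, roots give parameters.
Adjacent-term ratio: r(k) = -1 * (k-\frac{5}{2}) (k+1) / [(k+\frac{9}{2}) (k+1)] - poly over poly, x = -1 from leading terms; C = -\frac{8}{9} at k = 0.

Classification (C = -\frac{8}{9}): 2F1 with upper {-\frac{5}{2}, 1}, lower {\frac{9}{2}}, argument x = -1. Verdict: this is the Kummer evaluation I3 (x = -1; c = \frac{9}{2} equals 1+a-b for upper {-\frac{5}{2}, 1}: listed pattern). Exact value: \left(-\frac{35}{72}\right) \cdot \pi.


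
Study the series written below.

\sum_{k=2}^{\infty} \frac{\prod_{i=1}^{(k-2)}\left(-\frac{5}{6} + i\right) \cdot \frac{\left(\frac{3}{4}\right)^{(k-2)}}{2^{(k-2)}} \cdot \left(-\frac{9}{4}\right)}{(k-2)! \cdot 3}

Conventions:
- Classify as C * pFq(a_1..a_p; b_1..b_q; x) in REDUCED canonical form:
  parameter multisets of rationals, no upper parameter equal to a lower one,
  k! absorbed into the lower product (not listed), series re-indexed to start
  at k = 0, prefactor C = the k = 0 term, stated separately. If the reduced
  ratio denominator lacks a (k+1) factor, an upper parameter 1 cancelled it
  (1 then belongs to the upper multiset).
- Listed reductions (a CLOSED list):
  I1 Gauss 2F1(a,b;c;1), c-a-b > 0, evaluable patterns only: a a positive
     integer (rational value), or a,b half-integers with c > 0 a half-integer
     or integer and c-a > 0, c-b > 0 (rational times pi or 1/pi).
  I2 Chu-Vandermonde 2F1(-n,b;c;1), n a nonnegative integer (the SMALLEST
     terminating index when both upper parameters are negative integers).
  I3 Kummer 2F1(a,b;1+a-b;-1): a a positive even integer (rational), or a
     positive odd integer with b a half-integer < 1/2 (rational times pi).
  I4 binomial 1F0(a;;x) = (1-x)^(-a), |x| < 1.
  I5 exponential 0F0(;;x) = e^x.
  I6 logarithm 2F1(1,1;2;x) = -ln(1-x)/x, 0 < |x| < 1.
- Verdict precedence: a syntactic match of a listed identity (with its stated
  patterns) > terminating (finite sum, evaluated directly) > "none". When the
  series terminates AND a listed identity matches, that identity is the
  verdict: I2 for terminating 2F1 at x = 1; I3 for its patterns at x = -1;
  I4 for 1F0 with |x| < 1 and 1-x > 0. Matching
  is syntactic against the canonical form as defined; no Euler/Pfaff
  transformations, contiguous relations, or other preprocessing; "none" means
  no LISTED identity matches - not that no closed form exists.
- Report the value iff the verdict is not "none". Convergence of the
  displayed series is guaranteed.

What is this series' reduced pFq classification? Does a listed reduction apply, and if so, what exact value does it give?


First insight: t_0 = -\frac{3}{4} here, and the constant factors (prefactor -3/4) combine into one prefactor.
Step ratio: r(k) = \frac{3}{8} * (k+\frac{1}{6}) / [(k+1)] - rational; roots negated = parameters, x = \frac{3}{8}, C = -\frac{3}{4}.

The series (x = \frac{3}{8}) is 1F0: upper {\frac{1}{6}}, lower {-}, prefactor -\frac{3}{4}. Verdict: binomial (I4) matches (the 1F0 binomial series: exponent -1/6, x = \frac{3}{8}). Hence: \left(-\frac{3}{4}\right) \cdot \left(\frac{5}{8}\right)^{-\frac{1}{6}}.


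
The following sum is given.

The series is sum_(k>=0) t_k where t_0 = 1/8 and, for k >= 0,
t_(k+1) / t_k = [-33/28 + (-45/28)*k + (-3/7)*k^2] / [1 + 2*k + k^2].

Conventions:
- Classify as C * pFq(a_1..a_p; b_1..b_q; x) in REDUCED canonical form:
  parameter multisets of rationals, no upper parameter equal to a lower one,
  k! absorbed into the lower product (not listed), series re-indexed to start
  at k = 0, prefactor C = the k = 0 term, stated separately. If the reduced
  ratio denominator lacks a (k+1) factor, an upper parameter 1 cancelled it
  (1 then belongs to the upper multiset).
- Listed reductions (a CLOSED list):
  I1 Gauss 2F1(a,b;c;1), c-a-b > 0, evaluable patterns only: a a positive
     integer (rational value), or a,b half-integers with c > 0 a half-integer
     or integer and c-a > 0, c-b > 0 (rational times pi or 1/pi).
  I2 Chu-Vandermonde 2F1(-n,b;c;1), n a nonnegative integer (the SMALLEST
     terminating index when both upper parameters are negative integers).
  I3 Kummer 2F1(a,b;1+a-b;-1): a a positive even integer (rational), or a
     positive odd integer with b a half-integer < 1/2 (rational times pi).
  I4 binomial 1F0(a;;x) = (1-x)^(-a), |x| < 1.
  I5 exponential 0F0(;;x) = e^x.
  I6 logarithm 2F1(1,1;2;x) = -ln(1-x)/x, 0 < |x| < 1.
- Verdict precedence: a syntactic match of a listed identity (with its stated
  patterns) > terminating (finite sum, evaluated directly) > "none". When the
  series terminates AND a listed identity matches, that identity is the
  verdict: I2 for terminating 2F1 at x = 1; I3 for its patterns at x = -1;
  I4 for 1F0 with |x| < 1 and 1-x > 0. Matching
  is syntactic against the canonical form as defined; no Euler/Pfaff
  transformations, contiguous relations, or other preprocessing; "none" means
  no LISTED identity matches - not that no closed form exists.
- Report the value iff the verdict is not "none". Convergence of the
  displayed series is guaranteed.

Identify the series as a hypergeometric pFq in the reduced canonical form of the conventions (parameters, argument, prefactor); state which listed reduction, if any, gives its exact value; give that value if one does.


Structural cue: t_0 = 1/8 here, and roots of the ratio polynomials (C = 1/8, x = -3/7) are the negated parameters.
Term ratio: r(k) = (-3/7) * (k+11/4) / [(k+1)] ; factor over Q: parameters, x = (-3/7), and C = 1/8.

Reduced: x = -3/7, 1F0, upper = {11/4}, lower = {-}, C = 1/8. Verdict: this is the binomial series (I4) (the 1F0 binomial series: exponent -11/4, x = -3/7). Sum: (1/8) * (10/7)^(-11/4).


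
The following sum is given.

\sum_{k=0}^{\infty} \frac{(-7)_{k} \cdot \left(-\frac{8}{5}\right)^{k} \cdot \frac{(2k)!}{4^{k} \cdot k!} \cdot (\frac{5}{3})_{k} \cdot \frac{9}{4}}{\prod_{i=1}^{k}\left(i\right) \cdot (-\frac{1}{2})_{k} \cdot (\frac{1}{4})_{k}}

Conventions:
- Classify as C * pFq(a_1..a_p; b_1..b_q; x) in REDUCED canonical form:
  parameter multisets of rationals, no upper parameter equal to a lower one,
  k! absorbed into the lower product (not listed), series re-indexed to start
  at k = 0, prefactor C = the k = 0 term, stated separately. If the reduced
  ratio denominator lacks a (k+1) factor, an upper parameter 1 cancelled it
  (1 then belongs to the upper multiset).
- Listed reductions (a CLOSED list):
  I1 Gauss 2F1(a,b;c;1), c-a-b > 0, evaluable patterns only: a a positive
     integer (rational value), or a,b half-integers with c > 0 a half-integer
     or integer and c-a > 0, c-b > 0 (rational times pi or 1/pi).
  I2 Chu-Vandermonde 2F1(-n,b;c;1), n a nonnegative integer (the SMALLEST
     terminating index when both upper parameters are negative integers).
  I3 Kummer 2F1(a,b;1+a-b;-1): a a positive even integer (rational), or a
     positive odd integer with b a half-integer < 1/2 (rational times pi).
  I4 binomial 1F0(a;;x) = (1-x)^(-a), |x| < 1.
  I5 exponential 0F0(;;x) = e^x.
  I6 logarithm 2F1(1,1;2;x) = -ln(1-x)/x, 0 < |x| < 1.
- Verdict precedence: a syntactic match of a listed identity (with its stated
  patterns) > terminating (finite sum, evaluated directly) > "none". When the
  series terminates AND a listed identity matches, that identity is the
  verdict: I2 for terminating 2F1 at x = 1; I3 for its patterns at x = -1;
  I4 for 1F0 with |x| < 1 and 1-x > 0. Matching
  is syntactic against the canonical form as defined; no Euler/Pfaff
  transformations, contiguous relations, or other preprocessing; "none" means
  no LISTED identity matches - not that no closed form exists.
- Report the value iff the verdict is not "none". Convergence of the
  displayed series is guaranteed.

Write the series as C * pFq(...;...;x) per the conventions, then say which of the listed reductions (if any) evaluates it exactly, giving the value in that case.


The series (x = -\frac{8}{5}) is 3F2: upper {-7, \frac{1}{2}, \frac{5}{3}}, lower {-\frac{1}{2}, \frac{1}{4}}, prefactor \frac{9}{4}. Verdict: terminating - upper parameter -7 makes this a finite sum (last index 7), evaluated exactly. Hence: -\frac{77143196126863403}{133270312500}.

Key observation: with t_0 = \frac{9}{4}, the product of the first k integers (C = 9/4) is k!.
Adjacent-term ratio: r(k) = -\frac{8}{5} * (k-7) (k+\frac{1}{2}) (k+\frac{5}{3}) / [(k-\frac{1}{2}) (k+\frac{1}{4}) (k+1)] - rational in k. x = -\frac{8}{5}; t_0 = \frac{9}{4}; negate the roots.


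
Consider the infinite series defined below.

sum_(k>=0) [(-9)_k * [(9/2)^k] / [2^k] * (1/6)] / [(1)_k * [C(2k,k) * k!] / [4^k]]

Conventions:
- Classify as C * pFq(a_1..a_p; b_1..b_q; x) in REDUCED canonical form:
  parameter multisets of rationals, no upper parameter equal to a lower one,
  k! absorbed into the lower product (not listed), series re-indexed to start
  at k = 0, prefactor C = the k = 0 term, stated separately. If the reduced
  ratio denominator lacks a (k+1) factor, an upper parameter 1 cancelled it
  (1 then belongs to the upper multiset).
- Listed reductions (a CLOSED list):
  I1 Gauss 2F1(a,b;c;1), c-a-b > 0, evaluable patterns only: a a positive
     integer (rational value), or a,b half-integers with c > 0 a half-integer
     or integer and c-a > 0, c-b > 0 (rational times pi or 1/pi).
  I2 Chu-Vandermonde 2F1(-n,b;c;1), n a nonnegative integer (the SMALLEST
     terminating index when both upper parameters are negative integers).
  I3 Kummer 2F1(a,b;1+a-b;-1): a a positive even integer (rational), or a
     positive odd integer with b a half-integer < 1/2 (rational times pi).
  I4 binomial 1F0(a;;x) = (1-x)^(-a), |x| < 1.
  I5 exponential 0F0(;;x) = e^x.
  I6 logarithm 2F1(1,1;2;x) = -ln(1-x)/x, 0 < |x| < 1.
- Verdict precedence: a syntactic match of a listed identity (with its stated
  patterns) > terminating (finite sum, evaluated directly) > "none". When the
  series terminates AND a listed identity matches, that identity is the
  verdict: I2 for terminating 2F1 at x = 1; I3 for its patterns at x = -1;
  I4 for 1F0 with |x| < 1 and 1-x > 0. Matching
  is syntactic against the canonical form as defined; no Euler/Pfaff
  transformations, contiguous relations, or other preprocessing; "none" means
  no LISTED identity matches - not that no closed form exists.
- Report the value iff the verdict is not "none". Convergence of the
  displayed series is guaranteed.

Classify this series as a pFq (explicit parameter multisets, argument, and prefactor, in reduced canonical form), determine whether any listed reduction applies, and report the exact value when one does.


Canonical form: C = 1/6 times 1F1 with upper {-9}, lower {1/2}, x = 9/4. Verdict: terminating - upper -9 stops the sum at k = 9; the 10 terms are added exactly. Value: -48444211/100531200.

Structural cue: t_0 being 1/6, the two k-th powers (C = 1/6) combine into one argument.
Ratio: r(k) = (9/4) * (k-9) / [(k+1/2) (k+1)] - rational; roots negated = parameters, x = (9/4), C = 1/6.


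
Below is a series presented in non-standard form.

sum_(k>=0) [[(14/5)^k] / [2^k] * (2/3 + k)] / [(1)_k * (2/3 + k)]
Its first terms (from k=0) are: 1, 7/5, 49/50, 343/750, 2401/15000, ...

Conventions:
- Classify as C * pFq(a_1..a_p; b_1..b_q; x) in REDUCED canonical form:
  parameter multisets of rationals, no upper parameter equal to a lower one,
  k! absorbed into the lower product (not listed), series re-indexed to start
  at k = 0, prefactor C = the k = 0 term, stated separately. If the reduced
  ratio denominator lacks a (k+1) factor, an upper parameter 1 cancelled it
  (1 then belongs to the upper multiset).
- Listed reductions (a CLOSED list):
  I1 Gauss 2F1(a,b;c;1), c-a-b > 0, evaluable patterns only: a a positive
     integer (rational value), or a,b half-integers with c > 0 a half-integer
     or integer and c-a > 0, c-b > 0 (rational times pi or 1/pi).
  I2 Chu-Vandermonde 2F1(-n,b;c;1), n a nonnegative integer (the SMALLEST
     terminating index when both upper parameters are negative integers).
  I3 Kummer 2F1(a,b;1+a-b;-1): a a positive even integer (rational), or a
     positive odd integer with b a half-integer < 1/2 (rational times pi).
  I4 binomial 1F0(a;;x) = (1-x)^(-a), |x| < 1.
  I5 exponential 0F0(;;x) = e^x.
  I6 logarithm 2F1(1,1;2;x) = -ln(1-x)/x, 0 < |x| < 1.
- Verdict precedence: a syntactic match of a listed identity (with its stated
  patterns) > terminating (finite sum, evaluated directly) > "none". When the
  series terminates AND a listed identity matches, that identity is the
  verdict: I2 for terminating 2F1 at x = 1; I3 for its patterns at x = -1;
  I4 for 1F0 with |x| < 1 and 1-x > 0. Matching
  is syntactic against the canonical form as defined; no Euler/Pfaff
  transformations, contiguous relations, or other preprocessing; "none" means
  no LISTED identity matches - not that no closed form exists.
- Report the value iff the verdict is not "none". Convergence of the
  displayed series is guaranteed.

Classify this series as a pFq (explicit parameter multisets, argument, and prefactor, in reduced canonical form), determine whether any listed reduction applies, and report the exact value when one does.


Reduced: x = 7/5, 0F0, upper = {-}, lower = {-}, C = 1. Verdict (x = 7/5): the I5 exponential reduction applies (the 0F0 exponential series at x = 7/5). Its exact value is e^(7/5).

Structural cue: with t_0 = 1, the two k-th powers (prefactor 1) combine into one argument.
Consecutive-term ratio: r(k) = (7/5) * 1 / [(k+1)] ; factor over Q: parameters, x = (7/5), and C = 1.


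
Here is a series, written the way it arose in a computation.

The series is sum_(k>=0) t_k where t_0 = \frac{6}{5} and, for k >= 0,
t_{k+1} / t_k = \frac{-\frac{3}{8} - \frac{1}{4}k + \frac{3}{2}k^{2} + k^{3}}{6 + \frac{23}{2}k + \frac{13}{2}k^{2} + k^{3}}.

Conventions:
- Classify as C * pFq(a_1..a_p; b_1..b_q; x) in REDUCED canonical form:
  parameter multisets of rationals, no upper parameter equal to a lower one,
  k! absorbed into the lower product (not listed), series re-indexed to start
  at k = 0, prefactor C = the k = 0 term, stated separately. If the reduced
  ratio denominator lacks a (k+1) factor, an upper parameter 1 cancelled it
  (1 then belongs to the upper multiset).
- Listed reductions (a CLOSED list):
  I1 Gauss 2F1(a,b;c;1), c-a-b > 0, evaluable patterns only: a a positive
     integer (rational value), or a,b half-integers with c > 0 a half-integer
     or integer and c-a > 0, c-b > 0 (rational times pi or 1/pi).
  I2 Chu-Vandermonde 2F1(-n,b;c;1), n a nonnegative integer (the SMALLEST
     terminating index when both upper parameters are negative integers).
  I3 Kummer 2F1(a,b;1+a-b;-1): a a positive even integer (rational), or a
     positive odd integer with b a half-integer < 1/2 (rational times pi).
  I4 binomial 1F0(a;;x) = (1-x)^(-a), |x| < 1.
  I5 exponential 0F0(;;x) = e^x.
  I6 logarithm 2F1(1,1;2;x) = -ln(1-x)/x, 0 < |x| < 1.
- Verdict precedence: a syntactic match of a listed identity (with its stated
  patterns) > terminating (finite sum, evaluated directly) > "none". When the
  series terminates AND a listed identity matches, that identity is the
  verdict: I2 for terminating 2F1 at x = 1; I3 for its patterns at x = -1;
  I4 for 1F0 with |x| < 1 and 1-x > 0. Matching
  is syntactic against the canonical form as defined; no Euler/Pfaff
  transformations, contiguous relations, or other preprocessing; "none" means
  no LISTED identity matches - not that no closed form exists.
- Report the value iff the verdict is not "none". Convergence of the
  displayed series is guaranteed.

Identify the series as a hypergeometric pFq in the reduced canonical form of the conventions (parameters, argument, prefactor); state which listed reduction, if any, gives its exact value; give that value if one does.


First insight: with t_0 = \frac{6}{5}, the expanded ratio factors over Q; C = 6/5, x = 1, roots give parameters.
Consecutive-term ratio: r(k) = 1 * (k-\frac{1}{2}) (k+\frac{1}{2}) / [(k+4) (k+1)] - rational in k. x = 1; t_0 = \frac{6}{5}; negate the roots.

Classification (C = \frac{6}{5}): 2F1 with upper {-\frac{1}{2}, \frac{1}{2}}, lower {4}, argument x = 1. Verdict: the half-integer Gauss pattern (I1) fires (x = 1; upper {-\frac{1}{2}, \frac{1}{2}} half-integers, c = 4 in the evaluable pattern). Its exact value is \frac{3072}{875} / \pi.


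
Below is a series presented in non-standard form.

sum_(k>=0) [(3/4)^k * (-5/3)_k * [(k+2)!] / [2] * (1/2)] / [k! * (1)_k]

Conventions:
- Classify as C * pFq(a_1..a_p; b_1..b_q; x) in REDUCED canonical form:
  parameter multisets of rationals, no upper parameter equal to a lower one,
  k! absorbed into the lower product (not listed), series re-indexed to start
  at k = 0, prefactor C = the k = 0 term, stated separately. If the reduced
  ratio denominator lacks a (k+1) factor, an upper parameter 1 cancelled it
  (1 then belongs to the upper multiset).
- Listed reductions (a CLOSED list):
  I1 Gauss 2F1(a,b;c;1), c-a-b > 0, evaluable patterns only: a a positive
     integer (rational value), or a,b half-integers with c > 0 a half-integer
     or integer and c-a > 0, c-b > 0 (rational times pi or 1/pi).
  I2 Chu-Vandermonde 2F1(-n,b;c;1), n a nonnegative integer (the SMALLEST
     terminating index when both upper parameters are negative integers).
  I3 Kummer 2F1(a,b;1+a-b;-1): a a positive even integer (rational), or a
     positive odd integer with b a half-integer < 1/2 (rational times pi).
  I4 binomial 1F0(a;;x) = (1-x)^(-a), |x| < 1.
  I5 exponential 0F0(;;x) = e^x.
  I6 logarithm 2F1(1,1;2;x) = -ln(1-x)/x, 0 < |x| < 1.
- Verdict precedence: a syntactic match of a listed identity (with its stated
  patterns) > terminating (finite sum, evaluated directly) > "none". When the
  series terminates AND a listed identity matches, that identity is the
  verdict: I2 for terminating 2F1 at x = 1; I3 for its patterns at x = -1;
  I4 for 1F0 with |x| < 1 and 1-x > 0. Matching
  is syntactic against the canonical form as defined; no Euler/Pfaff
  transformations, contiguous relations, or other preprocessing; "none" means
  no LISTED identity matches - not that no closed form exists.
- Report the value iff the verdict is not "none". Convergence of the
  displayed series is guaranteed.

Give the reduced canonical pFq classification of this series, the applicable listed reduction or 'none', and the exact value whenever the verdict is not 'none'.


Key step: t_0 being 1/2, (1)_k (prefactor 1/2) is k! itself.
Adjacent-term ratio: r(k) = (3/4) * (k-5/3) (k+3) / [(k+1) (k+1)] - rational; roots negated = parameters, x = (3/4), C = 1/2.

At argument 3/4: a 2F1 with upper {-5/3, 3}, lower {1}, scaled by C = 1/2. Verdict: none (x = 3/4): each listed identity misses the multisets {-5/3, 3} ; {1}.


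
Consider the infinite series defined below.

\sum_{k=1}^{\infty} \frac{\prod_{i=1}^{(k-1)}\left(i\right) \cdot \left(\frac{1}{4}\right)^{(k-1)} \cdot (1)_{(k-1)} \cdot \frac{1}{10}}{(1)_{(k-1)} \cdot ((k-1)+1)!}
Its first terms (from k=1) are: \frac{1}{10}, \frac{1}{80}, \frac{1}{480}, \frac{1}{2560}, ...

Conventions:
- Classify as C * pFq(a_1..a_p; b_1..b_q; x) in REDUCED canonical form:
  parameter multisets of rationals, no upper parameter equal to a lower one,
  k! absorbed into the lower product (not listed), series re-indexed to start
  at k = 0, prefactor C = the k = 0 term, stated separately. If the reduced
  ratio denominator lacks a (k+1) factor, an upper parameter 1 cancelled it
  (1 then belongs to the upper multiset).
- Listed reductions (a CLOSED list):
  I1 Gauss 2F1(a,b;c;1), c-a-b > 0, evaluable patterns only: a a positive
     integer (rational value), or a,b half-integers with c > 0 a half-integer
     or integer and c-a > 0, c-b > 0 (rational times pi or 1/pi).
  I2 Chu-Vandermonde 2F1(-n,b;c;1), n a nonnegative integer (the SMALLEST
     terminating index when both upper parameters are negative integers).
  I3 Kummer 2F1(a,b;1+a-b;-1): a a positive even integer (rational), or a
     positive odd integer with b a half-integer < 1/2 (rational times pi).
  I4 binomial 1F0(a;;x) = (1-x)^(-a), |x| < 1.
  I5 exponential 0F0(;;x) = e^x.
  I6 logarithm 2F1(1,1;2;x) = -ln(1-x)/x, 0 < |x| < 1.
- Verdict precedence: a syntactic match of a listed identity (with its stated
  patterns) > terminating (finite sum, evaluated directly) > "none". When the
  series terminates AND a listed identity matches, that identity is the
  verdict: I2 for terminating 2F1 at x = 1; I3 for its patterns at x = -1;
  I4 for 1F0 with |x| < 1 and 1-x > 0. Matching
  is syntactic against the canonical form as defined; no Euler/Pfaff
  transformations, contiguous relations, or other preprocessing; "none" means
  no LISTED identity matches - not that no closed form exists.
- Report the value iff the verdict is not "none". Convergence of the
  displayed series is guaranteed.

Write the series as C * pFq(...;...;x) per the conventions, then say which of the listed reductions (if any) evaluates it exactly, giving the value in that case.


This is \frac{1}{10} * 2F1(1, 1; 2; \frac{1}{4}) in reduced canonical form. Verdict (x = \frac{1}{4}): logarithm (I6) applies (the logarithm: parameters (1,1;2), x = \frac{1}{4}). Sum: \left(-\frac{2}{5}\right) \cdot \ln\left(\frac{3}{4}\right).

Key step: t_0 being \frac{1}{10}, the running product (C = 1/10, x = 1/4) telescopes to a rising factorial.
Term ratio: r(k) = \frac{1}{4} * (k+1) (k+1) / [(k+2) (k+1)] ; factor over Q: parameters, x = \frac{1}{4}, and C = \frac{1}{10}.


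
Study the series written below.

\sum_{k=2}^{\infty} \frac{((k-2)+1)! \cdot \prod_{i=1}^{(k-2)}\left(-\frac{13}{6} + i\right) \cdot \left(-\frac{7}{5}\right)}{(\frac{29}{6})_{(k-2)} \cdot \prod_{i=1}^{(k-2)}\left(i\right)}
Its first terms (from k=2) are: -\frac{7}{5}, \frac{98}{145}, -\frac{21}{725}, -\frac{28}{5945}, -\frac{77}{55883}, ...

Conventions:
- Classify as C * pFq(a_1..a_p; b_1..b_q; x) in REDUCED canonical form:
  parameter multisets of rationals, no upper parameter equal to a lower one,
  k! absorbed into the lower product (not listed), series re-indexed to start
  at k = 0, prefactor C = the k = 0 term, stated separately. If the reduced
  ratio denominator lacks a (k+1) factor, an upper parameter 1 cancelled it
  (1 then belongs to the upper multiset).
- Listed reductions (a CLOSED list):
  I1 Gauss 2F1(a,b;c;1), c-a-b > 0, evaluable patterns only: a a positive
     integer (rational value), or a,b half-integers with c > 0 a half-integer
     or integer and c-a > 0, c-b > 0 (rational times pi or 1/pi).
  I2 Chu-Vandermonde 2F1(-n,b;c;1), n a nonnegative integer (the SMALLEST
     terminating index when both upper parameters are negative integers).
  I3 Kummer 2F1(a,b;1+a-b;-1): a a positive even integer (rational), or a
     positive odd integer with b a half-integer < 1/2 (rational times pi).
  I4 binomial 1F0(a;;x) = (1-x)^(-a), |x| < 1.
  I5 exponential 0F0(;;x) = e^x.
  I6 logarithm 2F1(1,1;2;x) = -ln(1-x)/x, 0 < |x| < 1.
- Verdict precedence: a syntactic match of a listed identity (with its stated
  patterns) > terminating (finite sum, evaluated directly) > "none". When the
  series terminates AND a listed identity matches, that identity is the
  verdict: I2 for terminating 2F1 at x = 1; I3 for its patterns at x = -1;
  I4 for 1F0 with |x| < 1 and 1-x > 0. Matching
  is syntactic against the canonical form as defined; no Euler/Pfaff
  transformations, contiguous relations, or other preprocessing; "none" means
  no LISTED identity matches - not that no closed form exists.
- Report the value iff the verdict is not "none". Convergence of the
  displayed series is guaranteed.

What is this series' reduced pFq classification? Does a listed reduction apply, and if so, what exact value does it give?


Canonical form: C = -\frac{7}{5} times 2F1 with upper {-\frac{7}{6}, 2}, lower {\frac{29}{6}}, x = 1. Verdict: the Gauss summation I1 matches (x = 1: the Gamma ratio telescopes since c-a-b = 4 > 0 and a = 2 in Z>0). Hence: -\frac{2737}{3600}.

First insight: x = 1 and the running product (prefactor -7/5) telescopes to a rising factorial.
Ratio: r(k) = 1 * (k-\frac{7}{6}) (k+2) / [(k+\frac{29}{6}) (k+1)] - rational; roots negated = parameters, x = 1, C = -\frac{7}{5}.
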